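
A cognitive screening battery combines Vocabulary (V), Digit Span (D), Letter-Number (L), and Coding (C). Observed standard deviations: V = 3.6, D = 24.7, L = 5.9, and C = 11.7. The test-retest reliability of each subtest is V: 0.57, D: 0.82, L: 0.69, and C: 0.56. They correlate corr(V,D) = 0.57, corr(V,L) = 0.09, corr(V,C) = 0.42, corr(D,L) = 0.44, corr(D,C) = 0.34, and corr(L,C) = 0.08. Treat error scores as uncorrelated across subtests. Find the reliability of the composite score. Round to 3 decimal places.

0.853

Var(V+D+L+C) = 3.6² + 24.7² + 5.9² + 11.7² + 2·[3.6·24.7·0.57 + 3.6·5.9·0.09 + 3.6·11.7·0.42 + 24.7·5.9·0.44 + 24.7·11.7·0.34 + 5.9·11.7·0.08] = 794.75 + 476.373 = 1271.12.
With uncorrelated errors the cross-covariances are all true-score covariance, so they carry over unchanged; only the diagonal terms shrink to ρᵢσᵢ².
True-score variance = [3.6²·0.57 + 24.7²·0.82 + 5.9²·0.69 + 11.7²·0.56] + 476.373 = 608.338 + 476.373 = 1084.71.
Reliability = 1084.71 / 1271.12 = 0.853.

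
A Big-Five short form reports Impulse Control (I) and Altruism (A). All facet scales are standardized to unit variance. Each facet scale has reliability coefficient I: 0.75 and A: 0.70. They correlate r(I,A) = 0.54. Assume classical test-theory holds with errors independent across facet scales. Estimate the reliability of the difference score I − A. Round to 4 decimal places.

0.4022

Var(I−A) = 1 + 1 − 2·0.54 = 2 − 1.08 = 0.92.
Under uncorrelated errors the observed covariances equal the true-score covariances, so only the own-variance terms attenuate.
True-score variance = [0.75 + 0.70] − 1.08 = 1.45 − 1.08 = 0.37.
Reliability = 0.37 / 0.92 = 0.4022.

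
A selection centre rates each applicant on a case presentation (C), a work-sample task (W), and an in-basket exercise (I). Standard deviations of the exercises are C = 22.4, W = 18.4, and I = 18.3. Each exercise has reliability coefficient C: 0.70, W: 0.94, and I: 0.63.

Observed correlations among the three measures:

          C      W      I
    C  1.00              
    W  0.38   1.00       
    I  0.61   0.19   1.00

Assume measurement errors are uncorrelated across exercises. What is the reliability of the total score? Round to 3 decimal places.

0.861

Var(C+W+I) = 22.4² + 18.4² + 18.3² + 2·[22.4·18.4·0.38 + 22.4·18.3·0.61 + 18.4·18.3·0.19] = 1175.21 + 941.298 = 2116.51.
Because errors are independent across components, Cov(Tᵢ,Tⱼ) = Cov(Xᵢ,Xⱼ); the off-diagonal part of the true-score variance is the same as above.
True-score variance = [22.4²·0.70 + 18.4²·0.94 + 18.3²·0.63] + 941.298 = 880.459 + 941.298 = 1821.76.
Reliability = 1821.76 / 2116.51 = 0.861.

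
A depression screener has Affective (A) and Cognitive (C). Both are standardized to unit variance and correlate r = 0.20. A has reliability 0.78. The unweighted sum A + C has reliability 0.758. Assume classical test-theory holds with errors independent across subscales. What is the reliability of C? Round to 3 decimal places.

0.639

Var(A+C) = 2 + 2·0.20 = 2.400.
True-score variance = ρ_A + ρ_C + 2·0.20, so 0.758 = (0.78 + ρ_C + 0.40) / 2.400.
ρ_C = 0.758·2.400 − 0.78 − 0.40 = 0.639.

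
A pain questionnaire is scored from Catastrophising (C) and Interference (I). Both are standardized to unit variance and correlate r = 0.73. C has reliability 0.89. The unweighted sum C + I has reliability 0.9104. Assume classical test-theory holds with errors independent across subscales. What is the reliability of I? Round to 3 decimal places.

Var(C+I) = 2 + 2·0.73 = 3.460.
True-score variance = ρ_C + ρ_I + 2·0.73, so 0.9104 = (0.89 + ρ_I + 1.46) / 3.460.
ρ_I = 0.9104·3.460 − 0.89 − 1.46 = 0.800.

0.800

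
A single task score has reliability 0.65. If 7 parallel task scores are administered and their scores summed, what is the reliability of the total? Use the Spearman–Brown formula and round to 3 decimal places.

0.929

ρ_k = kρ / (1 + (k−1)ρ) = 7·0.65 / (1 + 6·0.65) = 4.550 / 4.900 = 0.929.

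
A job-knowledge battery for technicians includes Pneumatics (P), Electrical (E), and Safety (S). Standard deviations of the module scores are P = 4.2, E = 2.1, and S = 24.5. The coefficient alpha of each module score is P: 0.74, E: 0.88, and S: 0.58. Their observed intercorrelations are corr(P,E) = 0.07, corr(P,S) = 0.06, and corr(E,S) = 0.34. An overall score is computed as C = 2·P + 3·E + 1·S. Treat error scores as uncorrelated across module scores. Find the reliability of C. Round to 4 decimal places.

0.6753

Var(C) = 2²·4.2² + 3²·2.1² + 24.5² + 2·[6·4.2·2.1·0.07 + 2·4.2·24.5·0.06 + 3·2.1·24.5·0.34] = 710.5 + 137.063 = 847.563.
With uncorrelated errors the cross-covariances are all true-score covariance, so they carry over unchanged; only the diagonal terms shrink to ρᵢσᵢ².
True-score variance = [2²·4.2²·0.74 + 3²·2.1²·0.88 + 24.5²·0.58] + 137.063 = 435.287 + 137.063 = 572.349.
Reliability = 572.349 / 847.563 = 0.6753.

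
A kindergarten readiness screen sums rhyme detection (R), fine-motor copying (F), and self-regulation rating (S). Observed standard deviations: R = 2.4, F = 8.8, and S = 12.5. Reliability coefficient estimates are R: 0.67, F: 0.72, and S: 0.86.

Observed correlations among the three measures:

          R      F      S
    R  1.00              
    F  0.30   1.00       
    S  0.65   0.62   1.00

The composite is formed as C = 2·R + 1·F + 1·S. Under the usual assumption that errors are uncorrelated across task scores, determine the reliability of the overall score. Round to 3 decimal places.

Var(C) = 2²·2.4² + 8.8² + 12.5² + 2·[2·2.4·8.8·0.30 + 2·2.4·12.5·0.65 + 8.8·12.5·0.62] = 256.73 + 239.744 = 496.474.
With uncorrelated errors the cross-covariances are all true-score covariance, so they carry over unchanged; only the diagonal terms shrink to ρᵢσᵢ².
True-score variance = [2²·2.4²·0.67 + 8.8²·0.72 + 12.5²·0.86] + 239.744 = 205.569 + 239.744 = 445.313.
Reliability = 445.313 / 496.474 = 0.897.

0.897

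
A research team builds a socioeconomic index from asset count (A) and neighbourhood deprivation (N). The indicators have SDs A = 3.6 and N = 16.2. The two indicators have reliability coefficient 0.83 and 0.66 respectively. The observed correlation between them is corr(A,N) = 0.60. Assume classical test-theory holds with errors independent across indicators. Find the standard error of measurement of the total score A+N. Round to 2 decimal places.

9.56

Var(total) = 275.4 + 69.984 = 345.384.
True-score variance = 183.967 + 69.984 = 253.951, so reliability = 0.7353.
Error variance = 345.384 − 253.951 = 91.4328; SEM = √91.4328 = 9.56.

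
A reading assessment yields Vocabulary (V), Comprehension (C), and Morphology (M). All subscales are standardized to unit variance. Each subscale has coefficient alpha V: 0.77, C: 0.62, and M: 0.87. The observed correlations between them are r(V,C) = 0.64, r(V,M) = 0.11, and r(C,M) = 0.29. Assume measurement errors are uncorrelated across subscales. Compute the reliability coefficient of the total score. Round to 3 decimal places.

Var(V+C+M) = 3 + 2·[0.64 + 0.11 + 0.29] = 3 + 2.08 = 5.08.
Under uncorrelated errors the observed covariances equal the true-score covariances, so only the own-variance terms attenuate.
True-score variance = [0.77 + 0.62 + 0.87] + 2.08 = 2.26 + 2.08 = 4.34.
Reliability = 4.34 / 5.08 = 0.854.

0.854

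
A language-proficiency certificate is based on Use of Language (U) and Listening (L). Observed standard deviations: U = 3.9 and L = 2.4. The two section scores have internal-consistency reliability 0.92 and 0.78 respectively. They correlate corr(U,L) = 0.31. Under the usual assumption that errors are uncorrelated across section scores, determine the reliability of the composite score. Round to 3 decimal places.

Var(U+L) = 3.9² + 2.4² + 2·[3.9·2.4·0.31] = 20.97 + 5.8032 = 26.7732.
Under uncorrelated errors the observed covariances equal the true-score covariances, so only the own-variance terms attenuate.
True-score variance = [3.9²·0.92 + 2.4²·0.78] + 5.8032 = 18.486 + 5.8032 = 24.2892.
Reliability = 24.2892 / 26.7732 = 0.907.

0.907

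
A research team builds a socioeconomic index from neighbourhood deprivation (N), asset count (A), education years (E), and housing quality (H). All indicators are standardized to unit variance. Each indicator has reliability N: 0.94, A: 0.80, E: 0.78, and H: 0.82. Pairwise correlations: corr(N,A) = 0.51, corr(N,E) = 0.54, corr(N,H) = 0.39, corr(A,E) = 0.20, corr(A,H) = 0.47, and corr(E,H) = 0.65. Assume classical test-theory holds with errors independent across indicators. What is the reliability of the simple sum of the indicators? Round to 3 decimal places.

Var(N+A+E+H) = 4 + 2·[0.51 + 0.54 + 0.39 + 0.20 + 0.47 + 0.65] = 4 + 5.52 = 9.52.
With uncorrelated errors the cross-covariances are all true-score covariance, so they carry over unchanged; only the diagonal terms shrink to ρᵢσᵢ².
True-score variance = [0.94 + 0.80 + 0.78 + 0.82] + 5.52 = 3.34 + 5.52 = 8.86.
Reliability = 8.86 / 9.52 = 0.931.

0.931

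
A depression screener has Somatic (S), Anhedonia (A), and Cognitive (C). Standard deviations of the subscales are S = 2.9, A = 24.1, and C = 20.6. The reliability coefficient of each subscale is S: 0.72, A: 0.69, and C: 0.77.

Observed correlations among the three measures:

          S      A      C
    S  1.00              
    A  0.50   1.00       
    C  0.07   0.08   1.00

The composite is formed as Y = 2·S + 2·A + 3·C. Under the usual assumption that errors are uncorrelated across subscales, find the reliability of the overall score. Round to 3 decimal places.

0.770

Var(Y) = 2²·2.9² + 2²·24.1² + 3²·20.6² + 2·[4·2.9·24.1·0.50 + 6·2.9·20.6·0.07 + 6·24.1·20.6·0.08] = 6176.12 + 806.343 = 6982.46.
With uncorrelated errors the cross-covariances are all true-score covariance, so they carry over unchanged; only the diagonal terms shrink to ρᵢσᵢ².
True-score variance = [2²·2.9²·0.72 + 2²·24.1²·0.69 + 3²·20.6²·0.77] + 806.343 = 4568.07 + 806.343 = 5374.41.
Reliability = 5374.41 / 6982.46 = 0.770.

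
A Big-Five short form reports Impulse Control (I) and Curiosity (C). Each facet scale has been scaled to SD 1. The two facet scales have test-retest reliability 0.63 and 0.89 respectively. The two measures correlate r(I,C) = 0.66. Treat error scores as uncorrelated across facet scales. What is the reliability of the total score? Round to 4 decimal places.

Var(I+C) = 2 + 2·[0.66] = 2 + 1.32 = 3.32.
Under uncorrelated errors the observed covariances equal the true-score covariances, so only the own-variance terms attenuate.
True-score variance = [0.63 + 0.89] + 1.32 = 1.52 + 1.32 = 2.84.
Reliability = 2.84 / 3.32 = 0.8554.

0.8554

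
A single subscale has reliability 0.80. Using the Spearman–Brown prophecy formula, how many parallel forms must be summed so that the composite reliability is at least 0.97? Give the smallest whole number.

9

k ≥ ρ*(1−ρ₁)/(ρ₁(1−ρ*)) = 0.97·0.20 / (0.80·0.03) = 8.083.
Smallest integer k = 9.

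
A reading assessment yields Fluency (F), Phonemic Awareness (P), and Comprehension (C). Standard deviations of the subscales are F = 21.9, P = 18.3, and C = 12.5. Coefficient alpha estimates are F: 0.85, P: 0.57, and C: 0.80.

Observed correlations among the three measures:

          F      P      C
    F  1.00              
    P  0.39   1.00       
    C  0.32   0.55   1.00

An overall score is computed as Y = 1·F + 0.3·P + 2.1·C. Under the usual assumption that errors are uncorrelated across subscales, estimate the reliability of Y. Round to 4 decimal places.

0.8776

Var(Y) = 21.9² + 0.3²·18.3² + 2.1²·12.5² + 2·[0.3·21.9·18.3·0.39 + 2.1·21.9·12.5·0.32 + 0.63·18.3·12.5·0.55] = 1198.81 + 620.224 = 1819.04.
Because errors are independent across components, Cov(Tᵢ,Tⱼ) = Cov(Xᵢ,Xⱼ); the off-diagonal part of the true-score variance is the same as above.
True-score variance = [21.9²·0.85 + 0.3²·18.3²·0.57 + 2.1²·12.5²·0.80] + 620.224 = 976.098 + 620.224 = 1596.32.
Reliability = 1596.32 / 1819.04 = 0.8776.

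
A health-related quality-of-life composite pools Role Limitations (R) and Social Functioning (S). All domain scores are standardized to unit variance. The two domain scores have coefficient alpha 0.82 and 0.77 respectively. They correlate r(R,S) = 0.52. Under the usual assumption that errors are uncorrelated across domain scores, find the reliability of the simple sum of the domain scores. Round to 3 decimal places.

Var(R+S) = 2 + 2·[0.52] = 2 + 1.04 = 3.04.
Under uncorrelated errors the observed covariances equal the true-score covariances, so only the own-variance terms attenuate.
True-score variance = [0.82 + 0.77] + 1.04 = 1.59 + 1.04 = 2.63.
Reliability = 2.63 / 3.04 = 0.865.

0.865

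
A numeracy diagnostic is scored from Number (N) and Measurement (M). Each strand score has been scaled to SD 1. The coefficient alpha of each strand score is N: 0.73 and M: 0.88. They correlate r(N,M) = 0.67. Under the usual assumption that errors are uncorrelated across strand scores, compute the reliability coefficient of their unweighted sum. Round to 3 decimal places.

Var(N+M) = 2 + 2·[0.67] = 2 + 1.34 = 3.34.
Under uncorrelated errors the observed covariances equal the true-score covariances, so only the own-variance terms attenuate.
True-score variance = [0.73 + 0.88] + 1.34 = 1.61 + 1.34 = 2.95.
Reliability = 2.95 / 3.34 = 0.883.

0.883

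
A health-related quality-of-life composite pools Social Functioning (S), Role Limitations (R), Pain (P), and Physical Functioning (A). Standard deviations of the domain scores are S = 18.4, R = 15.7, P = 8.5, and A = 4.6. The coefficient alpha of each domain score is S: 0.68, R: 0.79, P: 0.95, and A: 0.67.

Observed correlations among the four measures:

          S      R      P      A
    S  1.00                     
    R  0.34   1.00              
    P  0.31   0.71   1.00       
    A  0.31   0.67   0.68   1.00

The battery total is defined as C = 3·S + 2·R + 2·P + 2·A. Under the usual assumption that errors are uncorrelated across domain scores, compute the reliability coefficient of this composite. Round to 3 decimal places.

Var(C) = 3²·18.4² + 2²·15.7² + 2²·8.5² + 2²·4.6² + 2·[6·18.4·15.7·0.34 + 6·18.4·8.5·0.31 + 6·18.4·4.6·0.31 + 4·15.7·8.5·0.71 + 4·15.7·4.6·0.67 + 4·8.5·4.6·0.68] = 4406.64 + 3433.1 = 7839.74.
With uncorrelated errors the cross-covariances are all true-score covariance, so they carry over unchanged; only the diagonal terms shrink to ρᵢσᵢ².
True-score variance = [3²·18.4²·0.68 + 2²·15.7²·0.79 + 2²·8.5²·0.95 + 2²·4.6²·0.67] + 3433.1 = 3182.15 + 3433.1 = 6615.25.
Reliability = 6615.25 / 7839.74 = 0.844.

0.844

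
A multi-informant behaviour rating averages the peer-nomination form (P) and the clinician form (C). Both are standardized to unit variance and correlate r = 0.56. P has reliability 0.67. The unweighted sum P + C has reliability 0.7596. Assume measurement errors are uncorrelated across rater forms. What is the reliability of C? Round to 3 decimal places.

0.580

Var(P+C) = 2 + 2·0.56 = 3.120.
True-score variance = ρ_P + ρ_C + 2·0.56, so 0.7596 = (0.67 + ρ_C + 1.12) / 3.120.
ρ_C = 0.7596·3.120 − 0.67 − 1.12 = 0.580.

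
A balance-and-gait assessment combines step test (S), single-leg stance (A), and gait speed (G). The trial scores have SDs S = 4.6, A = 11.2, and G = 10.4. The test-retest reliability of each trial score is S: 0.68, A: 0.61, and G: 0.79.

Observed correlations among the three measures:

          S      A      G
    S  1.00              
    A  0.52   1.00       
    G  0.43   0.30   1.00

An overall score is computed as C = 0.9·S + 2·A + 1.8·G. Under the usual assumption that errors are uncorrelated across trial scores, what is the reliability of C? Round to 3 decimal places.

Var(C) = 0.9²·4.6² + 2²·11.2² + 1.8²·10.4² + 2·[1.8·4.6·11.2·0.52 + 1.62·4.6·10.4·0.43 + 3.6·11.2·10.4·0.30] = 869.338 + 414.693 = 1284.03.
With uncorrelated errors the cross-covariances are all true-score covariance, so they carry over unchanged; only the diagonal terms shrink to ρᵢσᵢ².
True-score variance = [0.9²·4.6²·0.68 + 2²·11.2²·0.61 + 1.8²·10.4²·0.79] + 414.693 = 594.575 + 414.693 = 1009.27.
Reliability = 1009.27 / 1284.03 = 0.786.

0.786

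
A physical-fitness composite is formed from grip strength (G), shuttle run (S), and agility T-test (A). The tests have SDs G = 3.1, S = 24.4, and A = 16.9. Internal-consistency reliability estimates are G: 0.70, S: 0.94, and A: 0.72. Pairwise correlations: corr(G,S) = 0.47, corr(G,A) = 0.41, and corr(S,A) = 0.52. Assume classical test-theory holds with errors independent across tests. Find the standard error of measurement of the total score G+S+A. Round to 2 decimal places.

Var(total) = 890.58 + 542.916 = 1433.5.
True-score variance = 772.005 + 542.916 = 1314.92, so reliability = 0.9173.
Error variance = 1433.5 − 1314.92 = 118.575; SEM = √118.575 = 10.89.

10.89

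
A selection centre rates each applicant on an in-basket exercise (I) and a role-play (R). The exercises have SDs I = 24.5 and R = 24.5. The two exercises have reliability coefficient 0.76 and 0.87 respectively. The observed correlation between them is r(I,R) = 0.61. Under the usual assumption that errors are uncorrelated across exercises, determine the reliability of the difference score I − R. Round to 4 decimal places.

Var(I−R) = 24.5² + 24.5² − 2·24.5·24.5·0.61 = 1200.5 − 732.305 = 468.195.
Because errors are independent across components, Cov(Tᵢ,Tⱼ) = Cov(Xᵢ,Xⱼ); the off-diagonal part of the true-score variance is the same as above.
True-score variance = [24.5²·0.76 + 24.5²·0.87] − 732.305 = 978.408 − 732.305 = 246.103.
Reliability = 246.103 / 468.195 = 0.5256.

0.5256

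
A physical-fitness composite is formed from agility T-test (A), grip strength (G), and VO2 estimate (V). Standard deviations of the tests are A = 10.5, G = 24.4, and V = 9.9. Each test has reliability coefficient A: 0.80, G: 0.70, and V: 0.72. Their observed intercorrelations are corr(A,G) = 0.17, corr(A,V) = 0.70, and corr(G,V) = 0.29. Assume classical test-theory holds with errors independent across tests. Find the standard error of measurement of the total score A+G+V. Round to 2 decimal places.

15.10

Var(total) = 803.62 + 372.743 = 1176.36.
True-score variance = 575.519 + 372.743 = 948.262, so reliability = 0.8061.
Error variance = 1176.36 − 948.262 = 228.101; SEM = √228.101 = 15.10.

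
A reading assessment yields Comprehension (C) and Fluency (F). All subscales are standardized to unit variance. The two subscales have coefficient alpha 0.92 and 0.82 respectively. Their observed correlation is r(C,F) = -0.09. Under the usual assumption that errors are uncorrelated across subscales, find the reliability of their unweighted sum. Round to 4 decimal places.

0.8571

Var(C+F) = 2 + 2·[(-0.09)] = 2 − 0.18 = 1.82.
Because errors are independent across components, Cov(Tᵢ,Tⱼ) = Cov(Xᵢ,Xⱼ); the off-diagonal part of the true-score variance is the same as above.
True-score variance = [0.92 + 0.82] − 0.18 = 1.74 − 0.18 = 1.56.
Reliability = 1.56 / 1.82 = 0.8571.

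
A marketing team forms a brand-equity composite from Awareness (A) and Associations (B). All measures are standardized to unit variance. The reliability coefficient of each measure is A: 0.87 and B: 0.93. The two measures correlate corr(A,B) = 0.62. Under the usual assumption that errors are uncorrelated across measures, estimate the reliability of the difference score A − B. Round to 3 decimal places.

Var(A−B) = 1 + 1 − 2·0.62 = 2 − 1.24 = 0.76.
With uncorrelated errors the cross-covariances are all true-score covariance, so they carry over unchanged; only the diagonal terms shrink to ρᵢσᵢ².
True-score variance = [0.87 + 0.93] − 1.24 = 1.8 − 1.24 = 0.56.
Reliability = 0.56 / 0.76 = 0.737.

0.737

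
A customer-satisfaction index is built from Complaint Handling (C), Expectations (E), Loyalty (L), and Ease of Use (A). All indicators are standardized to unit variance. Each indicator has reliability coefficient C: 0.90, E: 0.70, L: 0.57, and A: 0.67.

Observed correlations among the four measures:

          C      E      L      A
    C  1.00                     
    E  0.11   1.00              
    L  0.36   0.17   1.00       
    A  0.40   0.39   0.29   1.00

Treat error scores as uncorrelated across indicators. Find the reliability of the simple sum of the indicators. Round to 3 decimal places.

0.844

Var(C+E+L+A) = 4 + 2·[0.11 + 0.36 + 0.40 + 0.17 + 0.39 + 0.29] = 4 + 3.44 = 7.44.
Because errors are independent across components, Cov(Tᵢ,Tⱼ) = Cov(Xᵢ,Xⱼ); the off-diagonal part of the true-score variance is the same as above.
True-score variance = [0.90 + 0.70 + 0.57 + 0.67] + 3.44 = 2.84 + 3.44 = 6.28.
Reliability = 6.28 / 7.44 = 0.844.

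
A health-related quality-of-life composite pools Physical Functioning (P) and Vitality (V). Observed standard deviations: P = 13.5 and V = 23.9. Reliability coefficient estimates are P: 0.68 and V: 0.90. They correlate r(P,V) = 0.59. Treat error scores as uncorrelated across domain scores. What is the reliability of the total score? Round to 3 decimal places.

0.898

Var(P+V) = 13.5² + 23.9² + 2·[13.5·23.9·0.59] = 753.46 + 380.727 = 1134.19.
With uncorrelated errors the cross-covariances are all true-score covariance, so they carry over unchanged; only the diagonal terms shrink to ρᵢσᵢ².
True-score variance = [13.5²·0.68 + 23.9²·0.90] + 380.727 = 638.019 + 380.727 = 1018.75.
Reliability = 1018.75 / 1134.19 = 0.898.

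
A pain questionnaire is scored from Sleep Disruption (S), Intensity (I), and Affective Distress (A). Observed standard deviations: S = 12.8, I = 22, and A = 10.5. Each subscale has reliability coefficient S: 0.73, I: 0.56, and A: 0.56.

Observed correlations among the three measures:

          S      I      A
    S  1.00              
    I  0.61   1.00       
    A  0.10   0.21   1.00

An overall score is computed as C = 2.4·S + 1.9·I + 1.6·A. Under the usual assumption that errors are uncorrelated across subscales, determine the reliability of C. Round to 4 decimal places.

0.7676

Var(C) = 2.4²·12.8² + 1.9²·22² + 1.6²·10.5² + 2·[4.56·12.8·22·0.61 + 3.84·12.8·10.5·0.10 + 3.04·22·10.5·0.21] = 2973.2 + 1964.76 = 4937.96.
With uncorrelated errors the cross-covariances are all true-score covariance, so they carry over unchanged; only the diagonal terms shrink to ρᵢσᵢ².
True-score variance = [2.4²·12.8²·0.73 + 1.9²·22²·0.56 + 1.6²·10.5²·0.56] + 1964.76 = 1825.42 + 1964.76 = 3790.18.
Reliability = 3790.18 / 4937.96 = 0.7676.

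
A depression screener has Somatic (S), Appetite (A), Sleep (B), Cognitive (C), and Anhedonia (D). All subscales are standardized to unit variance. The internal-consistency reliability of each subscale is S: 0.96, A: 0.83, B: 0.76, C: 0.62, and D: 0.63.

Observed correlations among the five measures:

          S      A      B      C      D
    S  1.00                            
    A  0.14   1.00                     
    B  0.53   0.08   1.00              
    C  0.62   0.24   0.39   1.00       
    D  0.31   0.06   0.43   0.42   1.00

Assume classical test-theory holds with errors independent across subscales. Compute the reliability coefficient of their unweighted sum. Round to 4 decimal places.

0.8951

Var(S+A+B+C+D) = 5 + 2·[0.14 + 0.53 + 0.62 + 0.31 + 0.08 + 0.24 + 0.06 + 0.39 + 0.43 + 0.42] = 5 + 6.44 = 11.44.
Because errors are independent across components, Cov(Tᵢ,Tⱼ) = Cov(Xᵢ,Xⱼ); the off-diagonal part of the true-score variance is the same as above.
True-score variance = [0.96 + 0.83 + 0.76 + 0.62 + 0.63] + 6.44 = 3.8 + 6.44 = 10.24.
Reliability = 10.24 / 11.44 = 0.8951.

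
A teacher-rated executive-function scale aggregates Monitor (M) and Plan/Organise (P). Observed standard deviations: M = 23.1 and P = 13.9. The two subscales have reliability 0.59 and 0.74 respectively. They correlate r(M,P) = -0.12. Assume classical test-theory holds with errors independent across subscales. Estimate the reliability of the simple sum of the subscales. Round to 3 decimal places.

0.586

Var(M+P) = 23.1² + 13.9² + 2·[23.1·13.9·(-0.12)] = 726.82 − 77.0616 = 649.758.
Because errors are independent across components, Cov(Tᵢ,Tⱼ) = Cov(Xᵢ,Xⱼ); the off-diagonal part of the true-score variance is the same as above.
True-score variance = [23.1²·0.59 + 13.9²·0.74] − 77.0616 = 457.805 − 77.0616 = 380.744.
Reliability = 380.744 / 649.758 = 0.586.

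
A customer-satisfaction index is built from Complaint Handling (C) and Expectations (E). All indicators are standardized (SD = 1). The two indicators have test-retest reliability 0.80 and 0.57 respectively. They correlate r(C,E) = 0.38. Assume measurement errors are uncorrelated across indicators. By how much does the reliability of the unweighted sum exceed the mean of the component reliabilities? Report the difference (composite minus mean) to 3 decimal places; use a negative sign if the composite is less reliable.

Var(sum) = 2 + 0.76 = 2.76; true-score variance = 1.37 + 0.76 = 2.13; composite reliability = 0.7717.
Mean component reliability = 0.6850.
Difference = 0.7717 − 0.6850 = 0.087.

0.087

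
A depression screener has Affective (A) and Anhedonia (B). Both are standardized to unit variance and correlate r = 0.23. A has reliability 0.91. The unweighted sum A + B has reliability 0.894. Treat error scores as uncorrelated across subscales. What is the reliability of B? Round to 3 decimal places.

0.829

Var(A+B) = 2 + 2·0.23 = 2.460.
True-score variance = ρ_A + ρ_B + 2·0.23, so 0.894 = (0.91 + ρ_B + 0.46) / 2.460.
ρ_B = 0.894·2.460 − 0.91 − 0.46 = 0.829.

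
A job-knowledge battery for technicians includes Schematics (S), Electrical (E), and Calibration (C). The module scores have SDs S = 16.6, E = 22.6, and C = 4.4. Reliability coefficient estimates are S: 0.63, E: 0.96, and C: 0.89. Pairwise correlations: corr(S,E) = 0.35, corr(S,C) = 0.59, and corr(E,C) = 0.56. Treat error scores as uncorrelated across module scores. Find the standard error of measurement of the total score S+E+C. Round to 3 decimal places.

Var(total) = 805.68 + 460.172 = 1265.85.
True-score variance = 681.163 + 460.172 = 1141.33, so reliability = 0.9016.
Error variance = 1265.85 − 1141.33 = 124.517; SEM = √124.517 = 11.159.

11.159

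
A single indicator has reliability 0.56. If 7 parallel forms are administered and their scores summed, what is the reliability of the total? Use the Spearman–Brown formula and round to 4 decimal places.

0.8991

ρ_k = kρ / (1 + (k−1)ρ) = 7·0.56 / (1 + 6·0.56) = 3.920 / 4.360 = 0.8991.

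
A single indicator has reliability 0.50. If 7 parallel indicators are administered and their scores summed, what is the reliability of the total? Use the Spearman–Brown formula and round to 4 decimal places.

ρ_k = kρ / (1 + (k−1)ρ) = 7·0.50 / (1 + 6·0.50) = 3.500 / 4.000 = 0.8750.

0.8750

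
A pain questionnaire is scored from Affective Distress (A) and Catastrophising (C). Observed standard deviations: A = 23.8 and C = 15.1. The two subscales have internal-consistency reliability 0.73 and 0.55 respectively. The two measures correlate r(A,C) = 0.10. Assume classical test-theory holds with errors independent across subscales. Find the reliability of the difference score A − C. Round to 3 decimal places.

0.646

Var(A−C) = 23.8² + 15.1² − 2·23.8·15.1·0.10 = 794.45 − 71.876 = 722.574.
Under uncorrelated errors the observed covariances equal the true-score covariances, so only the own-variance terms attenuate.
True-score variance = [23.8²·0.73 + 15.1²·0.55] − 71.876 = 538.907 − 71.876 = 467.031.
Reliability = 467.031 / 722.574 = 0.646.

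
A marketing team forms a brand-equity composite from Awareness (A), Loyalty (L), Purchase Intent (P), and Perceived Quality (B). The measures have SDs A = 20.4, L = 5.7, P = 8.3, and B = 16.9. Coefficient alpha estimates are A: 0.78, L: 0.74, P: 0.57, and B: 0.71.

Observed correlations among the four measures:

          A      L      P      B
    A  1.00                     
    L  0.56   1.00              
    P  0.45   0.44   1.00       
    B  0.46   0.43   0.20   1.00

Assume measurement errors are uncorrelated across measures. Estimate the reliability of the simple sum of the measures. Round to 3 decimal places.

Var(A+L+P+B) = 20.4² + 5.7² + 8.3² + 16.9² + 2·[20.4·5.7·0.56 + 20.4·8.3·0.45 + 20.4·16.9·0.46 + 5.7·8.3·0.44 + 5.7·16.9·0.43 + 8.3·16.9·0.20] = 803.15 + 780.385 = 1583.54.
Because errors are independent across components, Cov(Tᵢ,Tⱼ) = Cov(Xᵢ,Xⱼ); the off-diagonal part of the true-score variance is the same as above.
True-score variance = [20.4²·0.78 + 5.7²·0.74 + 8.3²·0.57 + 16.9²·0.71] + 780.385 = 590.698 + 780.385 = 1371.08.
Reliability = 1371.08 / 1583.54 = 0.866.

0.866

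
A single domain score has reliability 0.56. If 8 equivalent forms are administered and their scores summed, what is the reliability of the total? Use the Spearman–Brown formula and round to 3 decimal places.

ρ_k = kρ / (1 + (k−1)ρ) = 8·0.56 / (1 + 7·0.56) = 4.480 / 4.920 = 0.911.

0.911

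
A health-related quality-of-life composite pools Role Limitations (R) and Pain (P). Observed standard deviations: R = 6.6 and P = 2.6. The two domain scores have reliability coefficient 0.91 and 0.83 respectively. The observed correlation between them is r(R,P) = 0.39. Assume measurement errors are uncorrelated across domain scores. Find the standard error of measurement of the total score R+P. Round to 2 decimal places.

Var(total) = 50.32 + 13.3848 = 63.7048.
True-score variance = 45.2504 + 13.3848 = 58.6352, so reliability = 0.9204.
Error variance = 63.7048 − 58.6352 = 5.0696; SEM = √5.0696 = 2.25.

2.25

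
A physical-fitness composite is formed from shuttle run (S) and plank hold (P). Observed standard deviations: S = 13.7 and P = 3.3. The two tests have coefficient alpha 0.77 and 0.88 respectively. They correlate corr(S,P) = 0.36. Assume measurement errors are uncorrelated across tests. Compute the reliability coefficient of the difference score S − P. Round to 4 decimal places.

0.7321

Var(S−P) = 13.7² + 3.3² − 2·13.7·3.3·0.36 = 198.58 − 32.5512 = 166.029.
Because errors are independent across components, Cov(Tᵢ,Tⱼ) = Cov(Xᵢ,Xⱼ); the off-diagonal part of the true-score variance is the same as above.
True-score variance = [13.7²·0.77 + 3.3²·0.88] − 32.5512 = 154.104 − 32.5512 = 121.553.
Reliability = 121.553 / 166.029 = 0.7321.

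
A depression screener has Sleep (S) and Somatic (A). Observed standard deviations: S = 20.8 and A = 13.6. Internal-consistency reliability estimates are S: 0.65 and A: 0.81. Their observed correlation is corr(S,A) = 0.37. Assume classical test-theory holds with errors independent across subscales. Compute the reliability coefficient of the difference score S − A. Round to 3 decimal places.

0.543

Var(S−A) = 20.8² + 13.6² − 2·20.8·13.6·0.37 = 617.6 − 209.331 = 408.269.
With uncorrelated errors the cross-covariances are all true-score covariance, so they carry over unchanged; only the diagonal terms shrink to ρᵢσᵢ².
True-score variance = [20.8²·0.65 + 13.6²·0.81] − 209.331 = 431.034 − 209.331 = 221.702.
Reliability = 221.702 / 408.269 = 0.543.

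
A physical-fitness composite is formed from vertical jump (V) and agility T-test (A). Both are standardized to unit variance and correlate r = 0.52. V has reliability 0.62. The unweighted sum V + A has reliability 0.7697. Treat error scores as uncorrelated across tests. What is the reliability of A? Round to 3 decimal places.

Var(V+A) = 2 + 2·0.52 = 3.040.
True-score variance = ρ_V + ρ_A + 2·0.52, so 0.7697 = (0.62 + ρ_A + 1.04) / 3.040.
ρ_A = 0.7697·3.040 − 0.62 − 1.04 = 0.680.

0.680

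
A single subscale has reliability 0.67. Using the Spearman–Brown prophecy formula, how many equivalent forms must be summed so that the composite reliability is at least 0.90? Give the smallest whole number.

5

k ≥ ρ*(1−ρ₁)/(ρ₁(1−ρ*)) = 0.90·0.33 / (0.67·0.10) = 4.433.
Smallest integer k = 5.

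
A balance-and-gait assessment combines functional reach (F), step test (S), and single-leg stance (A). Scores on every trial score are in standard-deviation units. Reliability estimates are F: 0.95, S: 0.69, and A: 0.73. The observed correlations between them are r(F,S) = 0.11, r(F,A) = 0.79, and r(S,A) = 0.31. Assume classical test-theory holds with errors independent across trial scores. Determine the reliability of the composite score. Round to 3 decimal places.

Var(F+S+A) = 3 + 2·[0.11 + 0.79 + 0.31] = 3 + 2.42 = 5.42.
Because errors are independent across components, Cov(Tᵢ,Tⱼ) = Cov(Xᵢ,Xⱼ); the off-diagonal part of the true-score variance is the same as above.
True-score variance = [0.95 + 0.69 + 0.73] + 2.42 = 2.37 + 2.42 = 4.79.
Reliability = 4.79 / 5.42 = 0.884.

0.884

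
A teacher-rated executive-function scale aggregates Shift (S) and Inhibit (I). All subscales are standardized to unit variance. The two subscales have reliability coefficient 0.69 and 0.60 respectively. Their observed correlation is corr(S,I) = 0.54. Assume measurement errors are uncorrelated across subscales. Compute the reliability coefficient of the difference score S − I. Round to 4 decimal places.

Var(S−I) = 1 + 1 − 2·0.54 = 2 − 1.08 = 0.92.
Because errors are independent across components, Cov(Tᵢ,Tⱼ) = Cov(Xᵢ,Xⱼ); the off-diagonal part of the true-score variance is the same as above.
True-score variance = [0.69 + 0.60] − 1.08 = 1.29 − 1.08 = 0.21.
Reliability = 0.21 / 0.92 = 0.2283.

0.2283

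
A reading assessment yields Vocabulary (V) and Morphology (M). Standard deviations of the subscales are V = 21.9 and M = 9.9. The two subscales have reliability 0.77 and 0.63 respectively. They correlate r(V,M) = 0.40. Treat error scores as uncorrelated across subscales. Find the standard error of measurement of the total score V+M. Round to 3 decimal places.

12.107

Var(total) = 577.62 + 173.448 = 751.068.
True-score variance = 431.046 + 173.448 = 604.494, so reliability = 0.8048.
Error variance = 751.068 − 604.494 = 146.574; SEM = √146.574 = 12.107.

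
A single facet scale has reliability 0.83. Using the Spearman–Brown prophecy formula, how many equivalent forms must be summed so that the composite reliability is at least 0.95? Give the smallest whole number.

4

k ≥ ρ*(1−ρ₁)/(ρ₁(1−ρ*)) = 0.95·0.17 / (0.83·0.05) = 3.892.
Smallest integer k = 4.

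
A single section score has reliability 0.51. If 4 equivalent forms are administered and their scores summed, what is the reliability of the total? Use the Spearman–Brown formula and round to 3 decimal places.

ρ_k = kρ / (1 + (k−1)ρ) = 4·0.51 / (1 + 3·0.51) = 2.040 / 2.530 = 0.806.

0.806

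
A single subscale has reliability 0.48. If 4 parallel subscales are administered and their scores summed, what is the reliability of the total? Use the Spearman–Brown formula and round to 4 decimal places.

ρ_k = kρ / (1 + (k−1)ρ) = 4·0.48 / (1 + 3·0.48) = 1.920 / 2.440 = 0.7869.

0.7869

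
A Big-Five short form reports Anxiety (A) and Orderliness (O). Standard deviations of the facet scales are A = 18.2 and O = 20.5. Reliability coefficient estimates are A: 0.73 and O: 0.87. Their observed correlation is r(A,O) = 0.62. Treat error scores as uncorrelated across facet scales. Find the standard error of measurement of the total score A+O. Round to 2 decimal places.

Var(total) = 751.49 + 462.644 = 1214.13.
True-score variance = 607.423 + 462.644 = 1070.07, so reliability = 0.8813.
Error variance = 1214.13 − 1070.07 = 144.067; SEM = √144.067 = 12.00.

12.00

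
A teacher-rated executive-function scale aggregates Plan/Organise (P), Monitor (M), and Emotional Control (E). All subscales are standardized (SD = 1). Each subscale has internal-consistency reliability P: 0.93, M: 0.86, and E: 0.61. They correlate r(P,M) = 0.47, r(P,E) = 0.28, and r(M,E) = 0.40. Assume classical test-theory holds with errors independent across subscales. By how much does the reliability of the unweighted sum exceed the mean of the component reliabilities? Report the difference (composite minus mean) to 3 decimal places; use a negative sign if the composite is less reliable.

0.087

Var(sum) = 3 + 2.3 = 5.3; true-score variance = 2.4 + 2.3 = 4.7; composite reliability = 0.8868.
Mean component reliability = 0.8000.
Difference = 0.8868 − 0.8000 = 0.087.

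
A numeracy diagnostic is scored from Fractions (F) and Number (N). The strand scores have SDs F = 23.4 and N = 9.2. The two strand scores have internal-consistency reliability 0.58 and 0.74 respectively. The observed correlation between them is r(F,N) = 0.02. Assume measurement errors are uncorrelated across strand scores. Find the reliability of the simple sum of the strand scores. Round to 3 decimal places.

0.607

Var(F+N) = 23.4² + 9.2² + 2·[23.4·9.2·0.02] = 632.2 + 8.6112 = 640.811.
Under uncorrelated errors the observed covariances equal the true-score covariances, so only the own-variance terms attenuate.
True-score variance = [23.4²·0.58 + 9.2²·0.74] + 8.6112 = 380.218 + 8.6112 = 388.83.
Reliability = 388.83 / 640.811 = 0.607.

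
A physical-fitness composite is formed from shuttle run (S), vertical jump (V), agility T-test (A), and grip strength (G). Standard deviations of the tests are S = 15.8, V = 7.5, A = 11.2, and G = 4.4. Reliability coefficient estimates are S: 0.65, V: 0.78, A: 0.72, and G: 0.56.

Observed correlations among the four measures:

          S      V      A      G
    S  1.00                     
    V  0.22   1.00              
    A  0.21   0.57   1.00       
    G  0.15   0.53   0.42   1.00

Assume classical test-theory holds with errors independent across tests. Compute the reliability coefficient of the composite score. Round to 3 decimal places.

0.814

Var(S+V+A+G) = 15.8² + 7.5² + 11.2² + 4.4² + 2·[15.8·7.5·0.22 + 15.8·11.2·0.21 + 15.8·4.4·0.15 + 7.5·11.2·0.57 + 7.5·4.4·0.53 + 11.2·4.4·0.42] = 450.69 + 319.454 = 770.144.
Because errors are independent across components, Cov(Tᵢ,Tⱼ) = Cov(Xᵢ,Xⱼ); the off-diagonal part of the true-score variance is the same as above.
True-score variance = [15.8²·0.65 + 7.5²·0.78 + 11.2²·0.72 + 4.4²·0.56] + 319.454 = 307.299 + 319.454 = 626.754.
Reliability = 626.754 / 770.144 = 0.814.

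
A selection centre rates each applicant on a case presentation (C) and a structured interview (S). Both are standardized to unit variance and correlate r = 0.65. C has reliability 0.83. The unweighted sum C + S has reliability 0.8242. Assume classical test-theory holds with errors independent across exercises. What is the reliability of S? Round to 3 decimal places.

Var(C+S) = 2 + 2·0.65 = 3.300.
True-score variance = ρ_C + ρ_S + 2·0.65, so 0.8242 = (0.83 + ρ_S + 1.30) / 3.300.
ρ_S = 0.8242·3.300 − 0.83 − 1.30 = 0.590.

0.590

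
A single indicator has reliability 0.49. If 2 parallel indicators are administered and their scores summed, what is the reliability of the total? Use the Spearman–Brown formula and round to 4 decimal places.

ρ_k = kρ / (1 + (k−1)ρ) = 2·0.49 / (1 + 1·0.49) = 0.980 / 1.490 = 0.6577.

0.6577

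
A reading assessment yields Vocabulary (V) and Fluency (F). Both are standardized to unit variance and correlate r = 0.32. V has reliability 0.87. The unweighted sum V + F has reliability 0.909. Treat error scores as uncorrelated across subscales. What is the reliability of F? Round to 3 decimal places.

0.890

Var(V+F) = 2 + 2·0.32 = 2.640.
True-score variance = ρ_V + ρ_F + 2·0.32, so 0.909 = (0.87 + ρ_F + 0.64) / 2.640.
ρ_F = 0.909·2.640 − 0.87 − 0.64 = 0.890.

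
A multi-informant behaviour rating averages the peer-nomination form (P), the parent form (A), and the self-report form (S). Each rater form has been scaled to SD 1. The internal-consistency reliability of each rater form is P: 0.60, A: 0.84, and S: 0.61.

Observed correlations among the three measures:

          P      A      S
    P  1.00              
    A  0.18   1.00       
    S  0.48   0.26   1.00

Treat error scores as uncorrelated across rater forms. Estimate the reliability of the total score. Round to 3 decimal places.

0.804

Var(P+A+S) = 3 + 2·[0.18 + 0.48 + 0.26] = 3 + 1.84 = 4.84.
With uncorrelated errors the cross-covariances are all true-score covariance, so they carry over unchanged; only the diagonal terms shrink to ρᵢσᵢ².
True-score variance = [0.60 + 0.84 + 0.61] + 1.84 = 2.05 + 1.84 = 3.89.
Reliability = 3.89 / 4.84 = 0.804.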